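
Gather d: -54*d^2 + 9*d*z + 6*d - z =-54*d^2 + d*(9*z + 6) - z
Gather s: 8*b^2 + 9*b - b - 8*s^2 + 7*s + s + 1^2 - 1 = 8*b^2 + 8*b - 8*s^2 + 8*s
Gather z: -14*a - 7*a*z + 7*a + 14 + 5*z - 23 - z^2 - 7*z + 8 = -7*a - z^2 + z*(-7*a - 2) - 1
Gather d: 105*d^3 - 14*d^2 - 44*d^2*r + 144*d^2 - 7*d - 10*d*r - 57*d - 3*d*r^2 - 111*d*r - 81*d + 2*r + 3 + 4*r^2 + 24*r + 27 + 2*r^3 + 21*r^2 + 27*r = 105*d^3 + d^2*(130 - 44*r) + d*(-3*r^2 - 121*r - 145) + 2*r^3 + 25*r^2 + 53*r + 30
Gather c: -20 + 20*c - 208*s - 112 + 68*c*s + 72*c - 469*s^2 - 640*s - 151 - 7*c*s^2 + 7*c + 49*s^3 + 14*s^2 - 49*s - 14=c*(-7*s^2 + 68*s + 99) + 49*s^3 - 455*s^2 - 897*s - 297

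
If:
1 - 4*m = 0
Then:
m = 1/4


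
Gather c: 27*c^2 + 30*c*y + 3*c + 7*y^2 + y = 27*c^2 + c*(30*y + 3) + 7*y^2 + y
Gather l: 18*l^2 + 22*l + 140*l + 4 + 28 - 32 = 18*l^2 + 162*l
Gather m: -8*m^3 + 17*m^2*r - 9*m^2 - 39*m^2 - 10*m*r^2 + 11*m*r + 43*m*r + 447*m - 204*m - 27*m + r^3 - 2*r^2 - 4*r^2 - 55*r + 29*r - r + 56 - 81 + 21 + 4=-8*m^3 + m^2*(17*r - 48) + m*(-10*r^2 + 54*r + 216) + r^3 - 6*r^2 - 27*r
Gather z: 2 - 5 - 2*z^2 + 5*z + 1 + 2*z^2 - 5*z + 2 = 0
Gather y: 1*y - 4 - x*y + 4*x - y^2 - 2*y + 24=4*x - y^2 + y*(-x - 1) + 20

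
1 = 1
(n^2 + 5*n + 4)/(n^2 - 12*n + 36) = (n^2 + 5*n + 4)/(n^2 - 12*n + 36)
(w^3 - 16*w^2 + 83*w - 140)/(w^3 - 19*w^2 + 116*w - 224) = (w - 5)/(w - 8)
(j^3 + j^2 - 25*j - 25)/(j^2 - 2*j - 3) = (j^2 - 25)/(j - 3)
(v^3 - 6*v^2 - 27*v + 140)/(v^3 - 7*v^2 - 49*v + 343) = (v^2 + v - 20)/(v^2 - 49)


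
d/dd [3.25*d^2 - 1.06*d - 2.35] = 6.5*d - 1.06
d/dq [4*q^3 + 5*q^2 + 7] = 2*q*(6*q + 5)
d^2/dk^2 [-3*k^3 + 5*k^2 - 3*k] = 10 - 18*k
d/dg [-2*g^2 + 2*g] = 2 - 4*g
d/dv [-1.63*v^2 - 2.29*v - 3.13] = -3.26*v - 2.29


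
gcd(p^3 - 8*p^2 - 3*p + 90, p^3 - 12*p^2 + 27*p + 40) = p - 5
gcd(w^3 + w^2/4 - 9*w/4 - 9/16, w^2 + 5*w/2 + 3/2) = w + 3/2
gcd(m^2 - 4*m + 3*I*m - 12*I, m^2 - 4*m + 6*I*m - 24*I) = m - 4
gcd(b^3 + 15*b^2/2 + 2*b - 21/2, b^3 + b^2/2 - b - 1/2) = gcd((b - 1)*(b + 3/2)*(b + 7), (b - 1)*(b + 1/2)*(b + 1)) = b - 1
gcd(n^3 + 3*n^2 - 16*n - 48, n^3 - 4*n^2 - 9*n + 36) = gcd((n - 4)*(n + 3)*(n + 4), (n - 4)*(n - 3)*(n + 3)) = n^2 - n - 12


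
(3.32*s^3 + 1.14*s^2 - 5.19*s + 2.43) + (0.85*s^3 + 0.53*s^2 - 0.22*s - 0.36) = 4.17*s^3 + 1.67*s^2 - 5.41*s + 2.07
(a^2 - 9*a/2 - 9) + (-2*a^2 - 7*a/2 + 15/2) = -a^2 - 8*a - 3/2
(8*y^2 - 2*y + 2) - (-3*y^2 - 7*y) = 11*y^2 + 5*y + 2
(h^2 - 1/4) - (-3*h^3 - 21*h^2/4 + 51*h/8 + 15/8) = 3*h^3 + 25*h^2/4 - 51*h/8 - 17/8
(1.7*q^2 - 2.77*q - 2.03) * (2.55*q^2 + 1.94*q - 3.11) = 4.335*q^4 - 3.7655*q^3 - 15.8373*q^2 + 4.6765*q + 6.3133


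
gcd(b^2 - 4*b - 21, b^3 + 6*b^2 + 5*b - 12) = b + 3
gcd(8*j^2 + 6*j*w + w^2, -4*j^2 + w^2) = 2*j + w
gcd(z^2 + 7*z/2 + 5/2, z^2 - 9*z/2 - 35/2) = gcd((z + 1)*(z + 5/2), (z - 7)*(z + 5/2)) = z + 5/2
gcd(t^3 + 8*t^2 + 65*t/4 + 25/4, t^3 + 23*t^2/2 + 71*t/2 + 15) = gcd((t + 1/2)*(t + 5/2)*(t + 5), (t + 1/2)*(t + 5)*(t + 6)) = t^2 + 11*t/2 + 5/2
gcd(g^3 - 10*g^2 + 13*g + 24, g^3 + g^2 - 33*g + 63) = g - 3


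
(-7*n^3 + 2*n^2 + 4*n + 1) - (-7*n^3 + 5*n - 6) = 2*n^2 - n + 7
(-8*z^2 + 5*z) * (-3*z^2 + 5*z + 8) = 24*z^4 - 55*z^3 - 39*z^2 + 40*z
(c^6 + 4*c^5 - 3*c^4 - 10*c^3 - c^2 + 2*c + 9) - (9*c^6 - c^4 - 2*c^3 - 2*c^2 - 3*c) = -8*c^6 + 4*c^5 - 2*c^4 - 8*c^3 + c^2 + 5*c + 9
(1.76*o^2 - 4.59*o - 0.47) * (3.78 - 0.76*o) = -1.3376*o^3 + 10.1412*o^2 - 16.993*o - 1.7766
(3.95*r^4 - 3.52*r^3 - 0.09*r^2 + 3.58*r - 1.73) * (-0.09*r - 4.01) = -0.3555*r^5 - 15.5227*r^4 + 14.1233*r^3 + 0.0387*r^2 - 14.2001*r + 6.9373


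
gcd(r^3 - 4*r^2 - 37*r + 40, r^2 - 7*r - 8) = r - 8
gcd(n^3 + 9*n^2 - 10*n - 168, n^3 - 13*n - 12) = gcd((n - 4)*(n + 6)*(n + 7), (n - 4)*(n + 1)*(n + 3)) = n - 4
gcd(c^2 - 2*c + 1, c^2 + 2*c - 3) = c - 1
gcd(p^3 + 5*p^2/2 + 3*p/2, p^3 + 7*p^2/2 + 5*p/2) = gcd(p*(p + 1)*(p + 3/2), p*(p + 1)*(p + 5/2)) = p^2 + p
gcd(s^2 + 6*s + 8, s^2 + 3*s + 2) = s + 2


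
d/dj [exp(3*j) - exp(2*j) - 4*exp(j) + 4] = (3*exp(2*j) - 2*exp(j) - 4)*exp(j)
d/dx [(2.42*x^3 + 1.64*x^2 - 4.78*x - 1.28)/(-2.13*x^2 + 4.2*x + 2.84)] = (-5.1546*x^4 + 20.328*x^3 + 17.325*x^2 + 3.8624*x - 8.1992)/(4.5369*x^4 - 17.892*x^3 + 5.5416*x^2 + 23.856*x + 8.0656)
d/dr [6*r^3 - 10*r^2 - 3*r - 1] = 18*r^2 - 20*r - 3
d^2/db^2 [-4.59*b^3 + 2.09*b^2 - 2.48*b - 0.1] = 4.18 - 27.54*b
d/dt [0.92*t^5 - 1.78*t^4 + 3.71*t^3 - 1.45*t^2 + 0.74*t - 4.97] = 4.6*t^4 - 7.12*t^3 + 11.13*t^2 - 2.9*t + 0.74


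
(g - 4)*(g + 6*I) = g^2 - 4*g + 6*I*g - 24*I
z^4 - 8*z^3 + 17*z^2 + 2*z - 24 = (z - 4)*(z - 3)*(z - 2)*(z + 1)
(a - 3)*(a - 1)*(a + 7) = a^3 + 3*a^2 - 25*a + 21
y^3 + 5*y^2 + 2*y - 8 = (y - 1)*(y + 2)*(y + 4)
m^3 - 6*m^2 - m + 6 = (m - 6)*(m - 1)*(m + 1)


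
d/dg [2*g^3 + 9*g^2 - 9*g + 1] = 6*g^2 + 18*g - 9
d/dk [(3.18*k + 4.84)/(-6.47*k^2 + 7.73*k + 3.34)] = (20.5746*k^2 + 62.6296*k - 26.792)/(41.8609*k^4 - 100.0262*k^3 + 16.5333*k^2 + 51.6364*k + 11.1556)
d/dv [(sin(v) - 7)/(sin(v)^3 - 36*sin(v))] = (-2*sin(v) + 21 - 252/sin(v)^2)*cos(v)/((sin(v) - 6)^2*(sin(v) + 6)^2)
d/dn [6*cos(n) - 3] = -6*sin(n)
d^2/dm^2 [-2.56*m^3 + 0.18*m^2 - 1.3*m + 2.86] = 0.36 - 15.36*m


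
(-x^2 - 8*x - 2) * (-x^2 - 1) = x^4 + 8*x^3 + 3*x^2 + 8*x + 2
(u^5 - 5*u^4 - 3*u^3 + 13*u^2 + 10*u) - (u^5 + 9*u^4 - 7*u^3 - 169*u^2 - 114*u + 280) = -14*u^4 + 4*u^3 + 182*u^2 + 124*u - 280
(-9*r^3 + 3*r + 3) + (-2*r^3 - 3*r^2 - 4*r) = -11*r^3 - 3*r^2 - r + 3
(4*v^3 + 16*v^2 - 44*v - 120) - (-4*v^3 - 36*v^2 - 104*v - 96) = 8*v^3 + 52*v^2 + 60*v - 24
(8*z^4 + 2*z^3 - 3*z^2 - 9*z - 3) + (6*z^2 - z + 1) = 8*z^4 + 2*z^3 + 3*z^2 - 10*z - 2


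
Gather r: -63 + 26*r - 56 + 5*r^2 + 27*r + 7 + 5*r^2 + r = 10*r^2 + 54*r - 112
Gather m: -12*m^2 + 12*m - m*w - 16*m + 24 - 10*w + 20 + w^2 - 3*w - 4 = -12*m^2 + m*(-w - 4) + w^2 - 13*w + 40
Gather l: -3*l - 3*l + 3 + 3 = 6 - 6*l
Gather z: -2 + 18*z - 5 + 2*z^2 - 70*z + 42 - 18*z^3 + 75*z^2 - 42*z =-18*z^3 + 77*z^2 - 94*z + 35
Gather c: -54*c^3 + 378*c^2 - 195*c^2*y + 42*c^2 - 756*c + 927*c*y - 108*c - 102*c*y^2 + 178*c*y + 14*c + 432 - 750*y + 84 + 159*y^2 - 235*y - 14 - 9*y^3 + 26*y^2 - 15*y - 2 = -54*c^3 + c^2*(420 - 195*y) + c*(-102*y^2 + 1105*y - 850) - 9*y^3 + 185*y^2 - 1000*y + 500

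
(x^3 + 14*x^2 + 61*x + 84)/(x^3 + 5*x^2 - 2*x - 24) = (x + 7)/(x - 2)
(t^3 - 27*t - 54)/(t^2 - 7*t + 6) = (t^2 + 6*t + 9)/(t - 1)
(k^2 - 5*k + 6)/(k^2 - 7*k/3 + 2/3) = 3*(k - 3)/(3*k - 1)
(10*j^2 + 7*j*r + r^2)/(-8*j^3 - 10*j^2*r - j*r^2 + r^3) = (5*j + r)/(-4*j^2 - 3*j*r + r^2)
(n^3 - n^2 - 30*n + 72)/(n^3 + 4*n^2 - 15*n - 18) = (n - 4)/(n + 1)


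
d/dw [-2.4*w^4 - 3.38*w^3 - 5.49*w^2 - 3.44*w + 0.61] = -9.6*w^3 - 10.14*w^2 - 10.98*w - 3.44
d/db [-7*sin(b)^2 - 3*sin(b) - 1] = -(14*sin(b) + 3)*cos(b)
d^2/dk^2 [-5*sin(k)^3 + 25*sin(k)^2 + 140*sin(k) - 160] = 45*sin(k)^3 - 100*sin(k)^2 - 170*sin(k) + 50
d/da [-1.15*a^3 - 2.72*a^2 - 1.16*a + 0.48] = -3.45*a^2 - 5.44*a - 1.16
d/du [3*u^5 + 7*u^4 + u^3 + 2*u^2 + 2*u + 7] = 15*u^4 + 28*u^3 + 3*u^2 + 4*u + 2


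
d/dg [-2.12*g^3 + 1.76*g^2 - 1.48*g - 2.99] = -6.36*g^2 + 3.52*g - 1.48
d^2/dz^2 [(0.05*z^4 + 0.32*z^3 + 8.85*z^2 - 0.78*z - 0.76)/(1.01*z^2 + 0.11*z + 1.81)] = (0.10201*z^6 + 0.033329999999999*z^5 + 0.552059999999997*z^4 - 4.560786*z^3 - 99.375834*z^2 + 14.339004*z + 61.057886)/(1.030301*z^6 + 0.336633*z^5 + 5.575806*z^4 + 1.207877*z^3 + 9.992286*z^2 + 1.081113*z + 5.929741)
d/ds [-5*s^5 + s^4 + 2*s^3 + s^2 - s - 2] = -25*s^4 + 4*s^3 + 6*s^2 + 2*s - 1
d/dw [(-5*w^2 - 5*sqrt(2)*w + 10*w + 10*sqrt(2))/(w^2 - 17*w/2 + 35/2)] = 10*(2*sqrt(2)*w^2 + 13*w^2 - 70*w - 8*sqrt(2)*w - sqrt(2) + 70)/(4*w^4 - 68*w^3 + 429*w^2 - 1190*w + 1225)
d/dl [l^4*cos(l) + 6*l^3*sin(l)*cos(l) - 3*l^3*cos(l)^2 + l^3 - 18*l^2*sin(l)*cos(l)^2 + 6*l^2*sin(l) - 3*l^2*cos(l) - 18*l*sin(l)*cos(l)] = -l^4*sin(l) + 3*l^3*sin(2*l) + 4*l^3*cos(l) + 6*l^3*cos(2*l) + 3*l^2*sin(l) + 9*l^2*sin(2*l) + 3*l^2*cos(l)/2 - 9*l^2*cos(2*l)/2 - 27*l^2*cos(3*l)/2 - 3*l^2/2 + 3*l*sin(l) - 9*l*sin(3*l) - 6*l*cos(l) - 18*l*cos(2*l) - 9*sin(2*l)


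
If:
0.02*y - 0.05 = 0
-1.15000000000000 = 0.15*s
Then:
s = -7.67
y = 2.50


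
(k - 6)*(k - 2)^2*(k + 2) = k^4 - 8*k^3 + 8*k^2 + 32*k - 48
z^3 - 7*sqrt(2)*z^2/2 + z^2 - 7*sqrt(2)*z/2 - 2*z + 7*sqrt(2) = (z - 1)*(z + 2)*(z - 7*sqrt(2)/2)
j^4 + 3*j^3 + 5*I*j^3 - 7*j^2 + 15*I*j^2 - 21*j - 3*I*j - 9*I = (j + 3)*(j + I)^2*(j + 3*I)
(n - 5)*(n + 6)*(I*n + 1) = I*n^3 + n^2 + I*n^2 + n - 30*I*n - 30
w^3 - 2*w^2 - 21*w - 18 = (w - 6)*(w + 1)*(w + 3)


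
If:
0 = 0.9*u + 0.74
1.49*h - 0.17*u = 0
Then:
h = -0.09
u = -0.82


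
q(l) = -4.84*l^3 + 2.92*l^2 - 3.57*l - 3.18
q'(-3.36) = -187.12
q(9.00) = -3327.15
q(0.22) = -3.88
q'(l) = -14.52*l^2 + 5.84*l - 3.57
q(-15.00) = 17042.37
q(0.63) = -5.48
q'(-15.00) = -3358.17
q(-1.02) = 8.64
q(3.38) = -168.78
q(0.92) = -7.76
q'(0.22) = -2.99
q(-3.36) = 225.38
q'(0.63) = -5.65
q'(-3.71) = -225.09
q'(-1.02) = -24.63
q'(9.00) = -1127.13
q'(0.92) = -10.49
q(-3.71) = 297.41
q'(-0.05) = -3.90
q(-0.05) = -2.99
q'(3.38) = -149.71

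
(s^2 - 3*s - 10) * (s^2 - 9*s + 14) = s^4 - 12*s^3 + 31*s^2 + 48*s - 140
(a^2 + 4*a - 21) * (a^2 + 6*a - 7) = a^4 + 10*a^3 - 4*a^2 - 154*a + 147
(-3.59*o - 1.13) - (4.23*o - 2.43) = 1.3 - 7.82*o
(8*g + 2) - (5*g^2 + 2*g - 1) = -5*g^2 + 6*g + 3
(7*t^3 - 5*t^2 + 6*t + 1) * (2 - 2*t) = -14*t^4 + 24*t^3 - 22*t^2 + 10*t + 2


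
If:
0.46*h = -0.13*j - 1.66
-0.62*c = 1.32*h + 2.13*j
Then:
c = 7.68302945301543 - 2.83380084151473*j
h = -0.282608695652174*j - 3.60869565217391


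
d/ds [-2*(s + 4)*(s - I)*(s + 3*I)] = -6*s^2 - 8*s*(2 + I) - 6 - 16*I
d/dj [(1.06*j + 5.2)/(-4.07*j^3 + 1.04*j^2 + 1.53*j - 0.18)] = (8.6284*j^3 + 62.3896*j^2 - 10.816*j - 8.1468)/(16.5649*j^6 - 8.4656*j^5 - 11.3726*j^4 + 4.6476*j^3 + 1.9665*j^2 - 0.5508*j + 0.0324)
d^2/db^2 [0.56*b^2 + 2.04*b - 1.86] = 1.12000000000000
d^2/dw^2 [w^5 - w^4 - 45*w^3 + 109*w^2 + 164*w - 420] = 20*w^3 - 12*w^2 - 270*w + 218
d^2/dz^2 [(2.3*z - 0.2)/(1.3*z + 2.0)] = -12.636/(1.3*z + 2.0)^3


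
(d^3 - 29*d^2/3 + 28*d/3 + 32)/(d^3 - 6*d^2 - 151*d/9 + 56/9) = 3*(3*d^2 - 5*d - 12)/(9*d^2 + 18*d - 7)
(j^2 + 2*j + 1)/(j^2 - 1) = (j + 1)/(j - 1)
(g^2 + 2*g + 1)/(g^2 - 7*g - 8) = (g + 1)/(g - 8)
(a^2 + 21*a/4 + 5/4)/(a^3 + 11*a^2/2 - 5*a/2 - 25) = (4*a + 1)/(2*(2*a^2 + a - 10))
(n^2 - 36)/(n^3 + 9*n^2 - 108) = (n - 6)/(n^2 + 3*n - 18)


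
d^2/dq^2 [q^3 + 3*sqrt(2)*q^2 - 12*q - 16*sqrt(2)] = 6*q + 6*sqrt(2)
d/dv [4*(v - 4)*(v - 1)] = 8*v - 20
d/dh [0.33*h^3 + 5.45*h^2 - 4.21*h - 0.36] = 0.99*h^2 + 10.9*h - 4.21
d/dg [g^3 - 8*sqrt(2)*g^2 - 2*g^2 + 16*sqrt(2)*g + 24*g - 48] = 3*g^2 - 16*sqrt(2)*g - 4*g + 16*sqrt(2) + 24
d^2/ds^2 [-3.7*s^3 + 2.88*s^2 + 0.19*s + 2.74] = 5.76 - 22.2*s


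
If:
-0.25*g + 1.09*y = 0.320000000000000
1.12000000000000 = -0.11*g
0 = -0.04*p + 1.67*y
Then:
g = -10.18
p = -85.24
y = -2.04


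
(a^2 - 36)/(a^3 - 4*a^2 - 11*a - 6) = (a + 6)/(a^2 + 2*a + 1)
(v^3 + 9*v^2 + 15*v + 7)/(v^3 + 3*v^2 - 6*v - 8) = (v^2 + 8*v + 7)/(v^2 + 2*v - 8)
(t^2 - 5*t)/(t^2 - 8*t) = (t - 5)/(t - 8)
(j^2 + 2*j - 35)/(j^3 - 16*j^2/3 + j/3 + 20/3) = 3*(j + 7)/(3*j^2 - j - 4)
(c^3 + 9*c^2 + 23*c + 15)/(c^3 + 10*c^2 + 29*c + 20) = (c + 3)/(c + 4)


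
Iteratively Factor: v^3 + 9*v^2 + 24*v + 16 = (v + 4)*(v^2 + 5*v + 4) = (v + 1)*(v + 4)*(v + 4)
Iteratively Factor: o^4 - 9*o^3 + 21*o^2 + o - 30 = (o - 2)*(o^3 - 7*o^2 + 7*o + 15) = (o - 3)*(o - 2)*(o^2 - 4*o - 5) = (o - 5)*(o - 3)*(o - 2)*(o + 1)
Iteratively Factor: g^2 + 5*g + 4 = (g + 1)*(g + 4)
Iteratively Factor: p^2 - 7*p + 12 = (p - 3)*(p - 4)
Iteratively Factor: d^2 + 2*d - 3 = (d + 3)*(d - 1)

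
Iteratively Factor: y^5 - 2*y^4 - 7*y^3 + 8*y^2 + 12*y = (y - 2)*(y^4 - 7*y^2 - 6*y) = (y - 3)*(y - 2)*(y^3 + 3*y^2 + 2*y) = (y - 3)*(y - 2)*(y + 1)*(y^2 + 2*y) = y*(y - 3)*(y - 2)*(y + 1)*(y + 2)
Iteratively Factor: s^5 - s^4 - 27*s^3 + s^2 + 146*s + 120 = (s - 5)*(s^4 + 4*s^3 - 7*s^2 - 34*s - 24) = (s - 5)*(s + 2)*(s^3 + 2*s^2 - 11*s - 12) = (s - 5)*(s + 2)*(s + 4)*(s^2 - 2*s - 3) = (s - 5)*(s - 3)*(s + 2)*(s + 4)*(s + 1)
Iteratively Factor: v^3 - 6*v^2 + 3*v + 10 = (v - 2)*(v^2 - 4*v - 5) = (v - 5)*(v - 2)*(v + 1)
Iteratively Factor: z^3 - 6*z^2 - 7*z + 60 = (z - 4)*(z^2 - 2*z - 15) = (z - 4)*(z + 3)*(z - 5)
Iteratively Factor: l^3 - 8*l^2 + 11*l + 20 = (l - 5)*(l^2 - 3*l - 4) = (l - 5)*(l + 1)*(l - 4)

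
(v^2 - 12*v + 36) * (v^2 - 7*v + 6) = v^4 - 19*v^3 + 126*v^2 - 324*v + 216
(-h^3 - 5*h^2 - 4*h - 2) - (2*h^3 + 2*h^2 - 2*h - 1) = -3*h^3 - 7*h^2 - 2*h - 1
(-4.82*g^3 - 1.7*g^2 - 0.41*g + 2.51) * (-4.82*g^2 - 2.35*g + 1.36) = 23.2324*g^5 + 19.521*g^4 - 0.584000000000001*g^3 - 13.4467*g^2 - 6.4561*g + 3.4136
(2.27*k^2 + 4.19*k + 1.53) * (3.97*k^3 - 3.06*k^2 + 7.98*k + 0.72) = 9.0119*k^5 + 9.6881*k^4 + 11.3673*k^3 + 30.3888*k^2 + 15.2262*k + 1.1016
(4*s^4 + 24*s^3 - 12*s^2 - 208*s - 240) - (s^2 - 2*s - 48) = 4*s^4 + 24*s^3 - 13*s^2 - 206*s - 192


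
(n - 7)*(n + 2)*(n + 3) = n^3 - 2*n^2 - 29*n - 42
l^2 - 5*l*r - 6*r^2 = (l - 6*r)*(l + r)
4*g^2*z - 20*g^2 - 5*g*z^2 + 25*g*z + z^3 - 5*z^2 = (-4*g + z)*(-g + z)*(z - 5)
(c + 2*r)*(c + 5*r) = c^2 + 7*c*r + 10*r^2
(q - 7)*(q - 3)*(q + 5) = q^3 - 5*q^2 - 29*q + 105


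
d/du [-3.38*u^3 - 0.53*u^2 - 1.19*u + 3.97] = -10.14*u^2 - 1.06*u - 1.19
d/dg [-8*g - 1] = -8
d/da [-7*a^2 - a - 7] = -14*a - 1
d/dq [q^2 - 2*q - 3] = 2*q - 2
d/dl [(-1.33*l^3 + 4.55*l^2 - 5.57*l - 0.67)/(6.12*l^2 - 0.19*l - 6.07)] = (-8.1396*l^4 + 0.505400000000002*l^3 + 57.4432*l^2 - 47.0362*l + 33.6826)/(37.4544*l^4 - 2.3256*l^3 - 74.2607*l^2 + 2.3066*l + 36.8449)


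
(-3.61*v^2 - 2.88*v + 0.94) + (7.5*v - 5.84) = -3.61*v^2 + 4.62*v - 4.9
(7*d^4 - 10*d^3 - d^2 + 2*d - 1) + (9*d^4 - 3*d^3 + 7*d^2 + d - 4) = 16*d^4 - 13*d^3 + 6*d^2 + 3*d - 5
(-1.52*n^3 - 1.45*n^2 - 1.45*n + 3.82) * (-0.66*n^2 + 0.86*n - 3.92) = 1.0032*n^5 - 0.3502*n^4 + 5.6684*n^3 + 1.9158*n^2 + 8.9692*n - 14.9744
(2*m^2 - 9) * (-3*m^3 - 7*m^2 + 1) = -6*m^5 - 14*m^4 + 27*m^3 + 65*m^2 - 9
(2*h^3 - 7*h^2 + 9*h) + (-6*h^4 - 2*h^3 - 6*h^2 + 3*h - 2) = -6*h^4 - 13*h^2 + 12*h - 2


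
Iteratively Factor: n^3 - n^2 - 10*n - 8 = (n + 1)*(n^2 - 2*n - 8) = (n - 4)*(n + 1)*(n + 2)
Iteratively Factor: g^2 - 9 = (g + 3)*(g - 3)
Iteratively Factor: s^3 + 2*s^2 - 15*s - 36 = (s - 4)*(s^2 + 6*s + 9) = (s - 4)*(s + 3)*(s + 3)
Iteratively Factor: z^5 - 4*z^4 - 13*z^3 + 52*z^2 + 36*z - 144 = (z - 2)*(z^4 - 2*z^3 - 17*z^2 + 18*z + 72) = (z - 2)*(z + 3)*(z^3 - 5*z^2 - 2*z + 24) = (z - 4)*(z - 2)*(z + 3)*(z^2 - z - 6) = (z - 4)*(z - 3)*(z - 2)*(z + 3)*(z + 2)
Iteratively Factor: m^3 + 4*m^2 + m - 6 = (m + 3)*(m^2 + m - 2) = (m - 1)*(m + 3)*(m + 2)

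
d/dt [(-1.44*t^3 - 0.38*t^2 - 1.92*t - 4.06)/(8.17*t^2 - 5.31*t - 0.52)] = (-11.7648*t^4 + 15.2928*t^3 + 19.9506*t^2 + 66.7356*t - 20.5602)/(66.7489*t^4 - 86.7654*t^3 + 19.6993*t^2 + 5.5224*t + 0.2704)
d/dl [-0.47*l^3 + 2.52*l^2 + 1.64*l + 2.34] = -1.41*l^2 + 5.04*l + 1.64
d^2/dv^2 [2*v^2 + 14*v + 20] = 4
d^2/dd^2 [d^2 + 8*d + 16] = 2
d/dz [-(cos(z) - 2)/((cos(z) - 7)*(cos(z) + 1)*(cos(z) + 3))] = (-2*cos(z)^3 + 9*cos(z)^2 - 12*cos(z) - 71)*sin(z)/((cos(z) - 7)^2*(cos(z) + 1)^2*(cos(z) + 3)^2)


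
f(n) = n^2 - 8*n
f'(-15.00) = -38.00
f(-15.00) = 345.00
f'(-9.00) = -26.00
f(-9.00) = 153.00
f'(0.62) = -6.76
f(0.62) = -4.58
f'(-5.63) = -19.26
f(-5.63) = 76.74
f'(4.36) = 0.72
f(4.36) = -15.87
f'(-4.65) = -17.30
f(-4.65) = 58.82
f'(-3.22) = -14.44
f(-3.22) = 36.13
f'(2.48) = -3.04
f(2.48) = -13.69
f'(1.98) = -4.04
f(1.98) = -11.92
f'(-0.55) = -9.10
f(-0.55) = 4.70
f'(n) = 2*n - 8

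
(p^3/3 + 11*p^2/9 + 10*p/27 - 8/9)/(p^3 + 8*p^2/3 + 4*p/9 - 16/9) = (p + 3)/(3*(p + 2))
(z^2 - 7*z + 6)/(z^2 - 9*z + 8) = (z - 6)/(z - 8)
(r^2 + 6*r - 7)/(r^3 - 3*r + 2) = (r + 7)/(r^2 + r - 2)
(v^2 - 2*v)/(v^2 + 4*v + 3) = v*(v - 2)/(v^2 + 4*v + 3)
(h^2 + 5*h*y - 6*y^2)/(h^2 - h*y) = (h + 6*y)/h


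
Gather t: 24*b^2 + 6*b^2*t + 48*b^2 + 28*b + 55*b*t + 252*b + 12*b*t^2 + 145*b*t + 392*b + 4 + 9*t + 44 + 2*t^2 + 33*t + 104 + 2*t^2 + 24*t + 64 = 72*b^2 + 672*b + t^2*(12*b + 4) + t*(6*b^2 + 200*b + 66) + 216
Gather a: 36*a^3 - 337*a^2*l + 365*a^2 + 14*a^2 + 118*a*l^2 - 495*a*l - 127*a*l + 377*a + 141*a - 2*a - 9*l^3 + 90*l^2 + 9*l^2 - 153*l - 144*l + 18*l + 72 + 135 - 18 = 36*a^3 + a^2*(379 - 337*l) + a*(118*l^2 - 622*l + 516) - 9*l^3 + 99*l^2 - 279*l + 189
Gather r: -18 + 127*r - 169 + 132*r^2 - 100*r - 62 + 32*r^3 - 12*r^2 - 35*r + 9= 32*r^3 + 120*r^2 - 8*r - 240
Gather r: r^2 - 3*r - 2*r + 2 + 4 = r^2 - 5*r + 6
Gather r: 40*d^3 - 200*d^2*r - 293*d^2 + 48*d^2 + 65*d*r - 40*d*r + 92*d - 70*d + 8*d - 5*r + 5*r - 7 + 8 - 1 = 40*d^3 - 245*d^2 + 30*d + r*(-200*d^2 + 25*d)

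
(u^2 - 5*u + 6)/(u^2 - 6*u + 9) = (u - 2)/(u - 3)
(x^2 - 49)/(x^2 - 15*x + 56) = (x + 7)/(x - 8)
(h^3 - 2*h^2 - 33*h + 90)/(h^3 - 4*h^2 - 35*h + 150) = (h - 3)/(h - 5)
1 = 1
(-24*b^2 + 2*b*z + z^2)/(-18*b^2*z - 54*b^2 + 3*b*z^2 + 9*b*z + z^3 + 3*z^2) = (-4*b + z)/(-3*b*z - 9*b + z^2 + 3*z)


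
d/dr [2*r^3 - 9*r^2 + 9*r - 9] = 6*r^2 - 18*r + 9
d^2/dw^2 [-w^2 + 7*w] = -2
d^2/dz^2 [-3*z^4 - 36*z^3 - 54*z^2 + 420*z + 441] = -36*z^2 - 216*z - 108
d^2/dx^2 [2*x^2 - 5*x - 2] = 4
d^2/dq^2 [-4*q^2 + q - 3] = -8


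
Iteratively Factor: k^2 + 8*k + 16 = (k + 4)*(k + 4)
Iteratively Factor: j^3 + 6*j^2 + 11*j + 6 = (j + 2)*(j^2 + 4*j + 3) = (j + 2)*(j + 3)*(j + 1)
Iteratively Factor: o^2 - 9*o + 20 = (o - 5)*(o - 4)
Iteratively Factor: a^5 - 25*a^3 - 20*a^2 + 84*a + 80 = (a + 1)*(a^4 - a^3 - 24*a^2 + 4*a + 80) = (a - 5)*(a + 1)*(a^3 + 4*a^2 - 4*a - 16) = (a - 5)*(a - 2)*(a + 1)*(a^2 + 6*a + 8) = (a - 5)*(a - 2)*(a + 1)*(a + 4)*(a + 2)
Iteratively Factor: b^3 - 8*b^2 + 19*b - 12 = (b - 3)*(b^2 - 5*b + 4) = (b - 3)*(b - 1)*(b - 4)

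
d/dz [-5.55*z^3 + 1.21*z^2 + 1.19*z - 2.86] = -16.65*z^2 + 2.42*z + 1.19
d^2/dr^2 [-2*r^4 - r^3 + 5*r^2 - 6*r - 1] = -24*r^2 - 6*r + 10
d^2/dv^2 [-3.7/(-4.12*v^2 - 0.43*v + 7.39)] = (-125.61056*v^2 - 13.10984*v + 3.7*(8.24*v + 0.43)*(16.48*v + 0.86) + 225.30632)/(4.12*v^2 + 0.43*v - 7.39)^3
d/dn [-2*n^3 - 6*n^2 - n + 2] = -6*n^2 - 12*n - 1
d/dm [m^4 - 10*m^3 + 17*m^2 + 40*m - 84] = 4*m^3 - 30*m^2 + 34*m + 40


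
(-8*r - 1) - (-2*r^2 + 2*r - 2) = 2*r^2 - 10*r + 1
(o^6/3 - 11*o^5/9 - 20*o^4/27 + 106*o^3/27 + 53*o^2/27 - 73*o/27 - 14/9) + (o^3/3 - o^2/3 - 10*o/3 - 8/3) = o^6/3 - 11*o^5/9 - 20*o^4/27 + 115*o^3/27 + 44*o^2/27 - 163*o/27 - 38/9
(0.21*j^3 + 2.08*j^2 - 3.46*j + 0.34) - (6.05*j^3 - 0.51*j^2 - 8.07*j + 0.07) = -5.84*j^3 + 2.59*j^2 + 4.61*j + 0.27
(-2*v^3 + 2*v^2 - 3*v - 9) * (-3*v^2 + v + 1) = 6*v^5 - 8*v^4 + 9*v^3 + 26*v^2 - 12*v - 9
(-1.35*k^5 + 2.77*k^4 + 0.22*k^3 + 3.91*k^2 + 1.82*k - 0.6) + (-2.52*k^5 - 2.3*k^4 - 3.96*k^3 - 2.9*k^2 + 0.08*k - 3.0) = -3.87*k^5 + 0.47*k^4 - 3.74*k^3 + 1.01*k^2 + 1.9*k - 3.6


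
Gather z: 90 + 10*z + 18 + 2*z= 12*z + 108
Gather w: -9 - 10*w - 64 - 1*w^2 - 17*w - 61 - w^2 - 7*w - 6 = -2*w^2 - 34*w - 140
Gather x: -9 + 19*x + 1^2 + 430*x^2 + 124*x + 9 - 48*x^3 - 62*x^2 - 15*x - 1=-48*x^3 + 368*x^2 + 128*x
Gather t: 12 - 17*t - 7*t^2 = -7*t^2 - 17*t + 12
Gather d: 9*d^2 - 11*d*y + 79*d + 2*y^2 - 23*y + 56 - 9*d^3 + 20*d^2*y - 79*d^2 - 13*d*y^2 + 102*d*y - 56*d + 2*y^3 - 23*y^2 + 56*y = -9*d^3 + d^2*(20*y - 70) + d*(-13*y^2 + 91*y + 23) + 2*y^3 - 21*y^2 + 33*y + 56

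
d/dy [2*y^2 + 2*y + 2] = 4*y + 2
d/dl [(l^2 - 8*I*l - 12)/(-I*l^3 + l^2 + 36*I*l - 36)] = (-I*l^4 - 16*l^3 - 8*I*l^2 + 48*l - 720*I)/(l^6 + 2*I*l^5 - 73*l^4 - 144*I*l^3 + 1368*l^2 + 2592*I*l - 1296)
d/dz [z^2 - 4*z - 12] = 2*z - 4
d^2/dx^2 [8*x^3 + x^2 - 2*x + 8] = 48*x + 2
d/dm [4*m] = 4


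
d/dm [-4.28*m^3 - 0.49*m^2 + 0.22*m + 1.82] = -12.84*m^2 - 0.98*m + 0.22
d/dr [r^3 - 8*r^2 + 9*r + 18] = 3*r^2 - 16*r + 9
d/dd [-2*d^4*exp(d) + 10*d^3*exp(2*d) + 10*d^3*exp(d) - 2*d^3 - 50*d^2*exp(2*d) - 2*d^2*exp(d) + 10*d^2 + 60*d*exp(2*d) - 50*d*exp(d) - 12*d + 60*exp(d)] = -2*d^4*exp(d) + 20*d^3*exp(2*d) + 2*d^3*exp(d) - 70*d^2*exp(2*d) + 28*d^2*exp(d) - 6*d^2 + 20*d*exp(2*d) - 54*d*exp(d) + 20*d + 60*exp(2*d) + 10*exp(d) - 12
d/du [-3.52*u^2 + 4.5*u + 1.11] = 4.5 - 7.04*u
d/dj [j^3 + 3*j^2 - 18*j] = 3*j^2 + 6*j - 18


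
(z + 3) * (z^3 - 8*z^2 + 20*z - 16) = z^4 - 5*z^3 - 4*z^2 + 44*z - 48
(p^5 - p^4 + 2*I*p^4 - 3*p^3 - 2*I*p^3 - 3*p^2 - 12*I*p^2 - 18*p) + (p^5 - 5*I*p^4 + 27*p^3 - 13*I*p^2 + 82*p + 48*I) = 2*p^5 - p^4 - 3*I*p^4 + 24*p^3 - 2*I*p^3 - 3*p^2 - 25*I*p^2 + 64*p + 48*I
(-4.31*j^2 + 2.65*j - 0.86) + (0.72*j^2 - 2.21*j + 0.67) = -3.59*j^2 + 0.44*j - 0.19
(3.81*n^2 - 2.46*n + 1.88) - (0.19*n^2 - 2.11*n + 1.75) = 3.62*n^2 - 0.35*n + 0.13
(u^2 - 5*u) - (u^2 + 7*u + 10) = -12*u - 10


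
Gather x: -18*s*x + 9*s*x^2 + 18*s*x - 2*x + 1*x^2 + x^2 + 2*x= x^2*(9*s + 2)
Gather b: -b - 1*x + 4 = -b - x + 4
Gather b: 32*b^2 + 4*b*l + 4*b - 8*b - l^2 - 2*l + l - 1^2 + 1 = 32*b^2 + b*(4*l - 4) - l^2 - l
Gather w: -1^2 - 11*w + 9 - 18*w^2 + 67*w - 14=-18*w^2 + 56*w - 6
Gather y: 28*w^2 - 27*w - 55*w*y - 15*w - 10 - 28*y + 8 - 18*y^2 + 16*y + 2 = 28*w^2 - 42*w - 18*y^2 + y*(-55*w - 12)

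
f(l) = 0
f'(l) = 0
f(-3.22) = 0.00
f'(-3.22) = 0.00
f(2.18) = 0.00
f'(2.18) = 0.00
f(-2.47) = 0.00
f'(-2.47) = 0.00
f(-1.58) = 0.00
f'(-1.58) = 0.00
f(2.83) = 0.00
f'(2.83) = 0.00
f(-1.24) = 0.00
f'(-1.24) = 0.00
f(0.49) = 0.00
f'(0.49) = 0.00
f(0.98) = 0.00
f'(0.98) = 0.00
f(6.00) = 0.00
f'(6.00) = 0.00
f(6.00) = 0.00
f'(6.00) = 0.00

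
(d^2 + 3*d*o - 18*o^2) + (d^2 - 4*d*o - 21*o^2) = 2*d^2 - d*o - 39*o^2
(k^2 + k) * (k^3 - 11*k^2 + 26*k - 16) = k^5 - 10*k^4 + 15*k^3 + 10*k^2 - 16*k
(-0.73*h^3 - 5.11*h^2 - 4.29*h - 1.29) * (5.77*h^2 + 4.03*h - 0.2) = -4.2121*h^5 - 32.4266*h^4 - 45.2006*h^3 - 23.71*h^2 - 4.3407*h + 0.258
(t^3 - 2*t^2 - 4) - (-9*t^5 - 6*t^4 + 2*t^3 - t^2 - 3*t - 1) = 9*t^5 + 6*t^4 - t^3 - t^2 + 3*t - 3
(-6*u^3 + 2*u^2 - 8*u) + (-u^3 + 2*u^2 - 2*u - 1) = -7*u^3 + 4*u^2 - 10*u - 1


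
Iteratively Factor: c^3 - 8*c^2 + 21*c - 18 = (c - 3)*(c^2 - 5*c + 6) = (c - 3)*(c - 2)*(c - 3)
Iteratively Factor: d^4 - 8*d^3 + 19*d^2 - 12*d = (d - 3)*(d^3 - 5*d^2 + 4*d) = (d - 3)*(d - 1)*(d^2 - 4*d) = (d - 4)*(d - 3)*(d - 1)*(d)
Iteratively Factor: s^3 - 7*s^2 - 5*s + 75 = (s + 3)*(s^2 - 10*s + 25) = (s - 5)*(s + 3)*(s - 5)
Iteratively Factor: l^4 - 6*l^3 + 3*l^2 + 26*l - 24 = (l - 3)*(l^3 - 3*l^2 - 6*l + 8) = (l - 3)*(l - 1)*(l^2 - 2*l - 8) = (l - 4)*(l - 3)*(l - 1)*(l + 2)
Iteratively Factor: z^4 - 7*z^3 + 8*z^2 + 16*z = (z - 4)*(z^3 - 3*z^2 - 4*z) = z*(z - 4)*(z^2 - 3*z - 4) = z*(z - 4)*(z + 1)*(z - 4)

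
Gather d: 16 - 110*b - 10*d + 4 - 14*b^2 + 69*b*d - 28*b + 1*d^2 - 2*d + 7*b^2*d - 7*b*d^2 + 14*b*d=-14*b^2 - 138*b + d^2*(1 - 7*b) + d*(7*b^2 + 83*b - 12) + 20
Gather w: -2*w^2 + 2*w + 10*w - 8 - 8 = -2*w^2 + 12*w - 16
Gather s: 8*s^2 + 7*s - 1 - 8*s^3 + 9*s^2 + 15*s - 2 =-8*s^3 + 17*s^2 + 22*s - 3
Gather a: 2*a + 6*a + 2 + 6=8*a + 8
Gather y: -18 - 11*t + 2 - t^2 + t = -t^2 - 10*t - 16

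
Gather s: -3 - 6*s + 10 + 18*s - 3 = 12*s + 4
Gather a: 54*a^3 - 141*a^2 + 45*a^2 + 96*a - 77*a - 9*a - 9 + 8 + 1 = 54*a^3 - 96*a^2 + 10*a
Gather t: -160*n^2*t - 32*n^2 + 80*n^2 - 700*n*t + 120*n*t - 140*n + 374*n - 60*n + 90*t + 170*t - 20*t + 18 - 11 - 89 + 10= 48*n^2 + 174*n + t*(-160*n^2 - 580*n + 240) - 72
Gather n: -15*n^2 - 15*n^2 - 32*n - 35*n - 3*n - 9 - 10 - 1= -30*n^2 - 70*n - 20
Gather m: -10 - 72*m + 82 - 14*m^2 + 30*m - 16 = -14*m^2 - 42*m + 56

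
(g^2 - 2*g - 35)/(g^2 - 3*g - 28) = (g + 5)/(g + 4)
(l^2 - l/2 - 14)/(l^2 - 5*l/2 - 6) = (2*l + 7)/(2*l + 3)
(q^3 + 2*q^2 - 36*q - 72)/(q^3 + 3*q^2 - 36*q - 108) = (q + 2)/(q + 3)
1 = 1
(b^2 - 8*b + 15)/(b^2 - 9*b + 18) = (b - 5)/(b - 6)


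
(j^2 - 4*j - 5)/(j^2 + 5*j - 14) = (j^2 - 4*j - 5)/(j^2 + 5*j - 14)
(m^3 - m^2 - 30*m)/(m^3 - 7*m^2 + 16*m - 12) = m*(m^2 - m - 30)/(m^3 - 7*m^2 + 16*m - 12)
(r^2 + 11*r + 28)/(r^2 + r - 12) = (r + 7)/(r - 3)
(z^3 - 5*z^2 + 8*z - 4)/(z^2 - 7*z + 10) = (z^2 - 3*z + 2)/(z - 5)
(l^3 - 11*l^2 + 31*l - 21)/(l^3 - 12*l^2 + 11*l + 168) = (l^2 - 4*l + 3)/(l^2 - 5*l - 24)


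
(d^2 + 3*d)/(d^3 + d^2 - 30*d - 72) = d/(d^2 - 2*d - 24)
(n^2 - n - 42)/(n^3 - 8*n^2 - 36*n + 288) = (n - 7)/(n^2 - 14*n + 48)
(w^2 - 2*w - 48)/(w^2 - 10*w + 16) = (w + 6)/(w - 2)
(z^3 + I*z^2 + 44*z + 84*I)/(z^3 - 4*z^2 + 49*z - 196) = (z^2 + 8*I*z - 12)/(z^2 + z*(-4 + 7*I) - 28*I)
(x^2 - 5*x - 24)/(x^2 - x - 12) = (x - 8)/(x - 4)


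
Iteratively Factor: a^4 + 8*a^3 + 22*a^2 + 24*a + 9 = (a + 1)*(a^3 + 7*a^2 + 15*a + 9) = (a + 1)*(a + 3)*(a^2 + 4*a + 3) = (a + 1)^2*(a + 3)*(a + 3)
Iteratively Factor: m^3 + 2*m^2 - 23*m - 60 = (m + 4)*(m^2 - 2*m - 15) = (m - 5)*(m + 4)*(m + 3)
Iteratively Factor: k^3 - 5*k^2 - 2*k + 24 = (k + 2)*(k^2 - 7*k + 12) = (k - 4)*(k + 2)*(k - 3)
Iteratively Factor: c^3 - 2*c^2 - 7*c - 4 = (c + 1)*(c^2 - 3*c - 4) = (c + 1)^2*(c - 4)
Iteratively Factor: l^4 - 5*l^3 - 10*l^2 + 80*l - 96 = (l - 4)*(l^3 - l^2 - 14*l + 24) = (l - 4)*(l - 3)*(l^2 + 2*l - 8) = (l - 4)*(l - 3)*(l + 4)*(l - 2)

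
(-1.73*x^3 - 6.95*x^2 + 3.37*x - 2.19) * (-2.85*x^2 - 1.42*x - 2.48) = 4.9305*x^5 + 22.2641*x^4 + 4.5549*x^3 + 18.6921*x^2 - 5.2478*x + 5.4312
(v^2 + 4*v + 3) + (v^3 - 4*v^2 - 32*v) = v^3 - 3*v^2 - 28*v + 3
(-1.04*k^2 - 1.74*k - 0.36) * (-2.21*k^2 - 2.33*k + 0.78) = 2.2984*k^4 + 6.2686*k^3 + 4.0386*k^2 - 0.5184*k - 0.2808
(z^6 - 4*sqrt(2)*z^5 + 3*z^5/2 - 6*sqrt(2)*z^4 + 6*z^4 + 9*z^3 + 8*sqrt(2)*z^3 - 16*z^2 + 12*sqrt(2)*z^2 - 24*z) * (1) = z^6 - 4*sqrt(2)*z^5 + 3*z^5/2 - 6*sqrt(2)*z^4 + 6*z^4 + 9*z^3 + 8*sqrt(2)*z^3 - 16*z^2 + 12*sqrt(2)*z^2 - 24*z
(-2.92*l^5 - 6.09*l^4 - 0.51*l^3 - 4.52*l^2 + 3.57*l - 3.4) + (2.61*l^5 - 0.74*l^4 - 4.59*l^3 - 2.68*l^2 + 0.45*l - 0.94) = -0.31*l^5 - 6.83*l^4 - 5.1*l^3 - 7.2*l^2 + 4.02*l - 4.34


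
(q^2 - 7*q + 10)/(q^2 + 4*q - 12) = (q - 5)/(q + 6)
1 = 1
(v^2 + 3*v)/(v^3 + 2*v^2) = (v + 3)/(v*(v + 2))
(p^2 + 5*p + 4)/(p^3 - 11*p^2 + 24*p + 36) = (p + 4)/(p^2 - 12*p + 36)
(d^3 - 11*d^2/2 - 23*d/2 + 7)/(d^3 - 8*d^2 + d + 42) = (d - 1/2)/(d - 3)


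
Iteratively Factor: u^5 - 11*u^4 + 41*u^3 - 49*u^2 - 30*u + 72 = (u - 3)*(u^4 - 8*u^3 + 17*u^2 + 2*u - 24) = (u - 4)*(u - 3)*(u^3 - 4*u^2 + u + 6) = (u - 4)*(u - 3)*(u - 2)*(u^2 - 2*u - 3) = (u - 4)*(u - 3)^2*(u - 2)*(u + 1)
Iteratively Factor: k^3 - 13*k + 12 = (k - 1)*(k^2 + k - 12) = (k - 3)*(k - 1)*(k + 4)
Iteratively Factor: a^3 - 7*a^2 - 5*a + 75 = (a - 5)*(a^2 - 2*a - 15) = (a - 5)^2*(a + 3)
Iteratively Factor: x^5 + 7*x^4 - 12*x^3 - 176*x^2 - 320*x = (x)*(x^4 + 7*x^3 - 12*x^2 - 176*x - 320) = x*(x + 4)*(x^3 + 3*x^2 - 24*x - 80) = x*(x - 5)*(x + 4)*(x^2 + 8*x + 16) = x*(x - 5)*(x + 4)^2*(x + 4)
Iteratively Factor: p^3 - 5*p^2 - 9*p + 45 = (p + 3)*(p^2 - 8*p + 15) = (p - 5)*(p + 3)*(p - 3)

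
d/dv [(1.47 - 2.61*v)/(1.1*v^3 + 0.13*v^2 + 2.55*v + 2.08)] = (5.742*v^3 - 4.5117*v^2 - 0.3822*v - 9.1773)/(1.21*v^6 + 0.286*v^5 + 5.6269*v^4 + 5.239*v^3 + 7.0433*v^2 + 10.608*v + 4.3264)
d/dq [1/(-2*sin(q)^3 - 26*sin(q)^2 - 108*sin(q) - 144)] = (3*sin(q)^2 + 26*sin(q) + 54)*cos(q)/(2*(sin(q)^3 + 13*sin(q)^2 + 54*sin(q) + 72)^2)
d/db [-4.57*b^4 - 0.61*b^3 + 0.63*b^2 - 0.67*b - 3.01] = -18.28*b^3 - 1.83*b^2 + 1.26*b - 0.67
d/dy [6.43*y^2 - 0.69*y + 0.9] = 12.86*y - 0.69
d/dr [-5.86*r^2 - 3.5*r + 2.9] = -11.72*r - 3.5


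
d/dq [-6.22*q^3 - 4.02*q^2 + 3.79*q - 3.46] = -18.66*q^2 - 8.04*q + 3.79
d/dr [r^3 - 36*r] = 3*r^2 - 36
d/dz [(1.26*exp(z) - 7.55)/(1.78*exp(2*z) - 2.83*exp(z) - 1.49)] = (-2.2428*exp(2*z) + 26.878*exp(z) - 23.2439)*exp(z)/(3.1684*exp(4*z) - 10.0748*exp(3*z) + 2.7045*exp(2*z) + 8.4334*exp(z) + 2.2201)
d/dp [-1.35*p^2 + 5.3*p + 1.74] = 5.3 - 2.7*p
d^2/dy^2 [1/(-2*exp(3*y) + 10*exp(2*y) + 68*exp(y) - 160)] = (-(-3*exp(2*y) + 10*exp(y) + 34)^2*exp(y) + (9*exp(2*y) - 20*exp(y) - 34)*(exp(3*y) - 5*exp(2*y) - 34*exp(y) + 80)/2)*exp(y)/(exp(3*y) - 5*exp(2*y) - 34*exp(y) + 80)^3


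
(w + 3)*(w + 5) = w^2 + 8*w + 15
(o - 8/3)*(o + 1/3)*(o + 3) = o^3 + 2*o^2/3 - 71*o/9 - 8/3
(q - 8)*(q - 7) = q^2 - 15*q + 56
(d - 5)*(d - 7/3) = d^2 - 22*d/3 + 35/3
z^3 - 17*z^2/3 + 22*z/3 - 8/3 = (z - 4)*(z - 1)*(z - 2/3)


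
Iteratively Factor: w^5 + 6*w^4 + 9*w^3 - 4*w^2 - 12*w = (w + 2)*(w^4 + 4*w^3 + w^2 - 6*w) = (w + 2)*(w + 3)*(w^3 + w^2 - 2*w) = (w - 1)*(w + 2)*(w + 3)*(w^2 + 2*w) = w*(w - 1)*(w + 2)*(w + 3)*(w + 2)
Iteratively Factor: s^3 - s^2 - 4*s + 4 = (s - 2)*(s^2 + s - 2) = (s - 2)*(s + 2)*(s - 1)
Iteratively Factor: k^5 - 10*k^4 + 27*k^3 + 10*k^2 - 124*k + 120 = (k + 2)*(k^4 - 12*k^3 + 51*k^2 - 92*k + 60) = (k - 3)*(k + 2)*(k^3 - 9*k^2 + 24*k - 20) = (k - 3)*(k - 2)*(k + 2)*(k^2 - 7*k + 10) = (k - 5)*(k - 3)*(k - 2)*(k + 2)*(k - 2)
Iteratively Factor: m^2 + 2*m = (m)*(m + 2)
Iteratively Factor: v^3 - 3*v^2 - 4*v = (v - 4)*(v^2 + v) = v*(v - 4)*(v + 1)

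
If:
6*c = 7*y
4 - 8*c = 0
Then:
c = 1/2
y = 3/7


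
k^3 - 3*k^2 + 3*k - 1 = (k - 1)^3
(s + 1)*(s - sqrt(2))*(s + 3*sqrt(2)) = s^3 + s^2 + 2*sqrt(2)*s^2 - 6*s + 2*sqrt(2)*s - 6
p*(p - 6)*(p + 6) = p^3 - 36*p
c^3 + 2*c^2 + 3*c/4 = c*(c + 1/2)*(c + 3/2)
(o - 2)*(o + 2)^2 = o^3 + 2*o^2 - 4*o - 8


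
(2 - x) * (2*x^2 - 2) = -2*x^3 + 4*x^2 + 2*x - 4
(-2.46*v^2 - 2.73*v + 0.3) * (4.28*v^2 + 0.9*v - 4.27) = -10.5288*v^4 - 13.8984*v^3 + 9.3312*v^2 + 11.9271*v - 1.281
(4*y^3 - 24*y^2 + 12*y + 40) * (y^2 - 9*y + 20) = 4*y^5 - 60*y^4 + 308*y^3 - 548*y^2 - 120*y + 800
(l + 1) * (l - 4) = l^2 - 3*l - 4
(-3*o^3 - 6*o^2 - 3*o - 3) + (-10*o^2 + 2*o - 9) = -3*o^3 - 16*o^2 - o - 12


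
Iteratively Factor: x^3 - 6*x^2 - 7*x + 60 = (x + 3)*(x^2 - 9*x + 20) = (x - 5)*(x + 3)*(x - 4)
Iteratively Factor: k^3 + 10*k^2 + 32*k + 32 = (k + 4)*(k^2 + 6*k + 8) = (k + 2)*(k + 4)*(k + 4)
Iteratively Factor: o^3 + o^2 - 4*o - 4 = (o + 1)*(o^2 - 4) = (o - 2)*(o + 1)*(o + 2)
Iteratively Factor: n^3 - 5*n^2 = (n)*(n^2 - 5*n) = n^2*(n - 5)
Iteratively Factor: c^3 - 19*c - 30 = (c + 2)*(c^2 - 2*c - 15) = (c - 5)*(c + 2)*(c + 3)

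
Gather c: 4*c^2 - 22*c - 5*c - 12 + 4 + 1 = 4*c^2 - 27*c - 7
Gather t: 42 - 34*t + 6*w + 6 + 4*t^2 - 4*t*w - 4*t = 4*t^2 + t*(-4*w - 38) + 6*w + 48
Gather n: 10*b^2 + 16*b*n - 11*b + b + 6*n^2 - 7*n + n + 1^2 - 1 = 10*b^2 - 10*b + 6*n^2 + n*(16*b - 6)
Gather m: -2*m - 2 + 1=-2*m - 1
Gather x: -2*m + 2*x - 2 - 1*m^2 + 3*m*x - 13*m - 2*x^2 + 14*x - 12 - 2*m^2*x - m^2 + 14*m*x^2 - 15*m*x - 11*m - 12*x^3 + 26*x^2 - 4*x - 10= -2*m^2 - 26*m - 12*x^3 + x^2*(14*m + 24) + x*(-2*m^2 - 12*m + 12) - 24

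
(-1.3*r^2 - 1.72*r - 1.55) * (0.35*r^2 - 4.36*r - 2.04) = -0.455*r^4 + 5.066*r^3 + 9.6087*r^2 + 10.2668*r + 3.162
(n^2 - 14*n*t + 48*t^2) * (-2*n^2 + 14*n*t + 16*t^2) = -2*n^4 + 42*n^3*t - 276*n^2*t^2 + 448*n*t^3 + 768*t^4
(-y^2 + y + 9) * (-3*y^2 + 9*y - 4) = 3*y^4 - 12*y^3 - 14*y^2 + 77*y - 36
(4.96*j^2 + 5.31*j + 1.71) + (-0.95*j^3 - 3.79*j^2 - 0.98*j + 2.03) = -0.95*j^3 + 1.17*j^2 + 4.33*j + 3.74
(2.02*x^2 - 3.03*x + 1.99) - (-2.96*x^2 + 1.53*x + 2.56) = 4.98*x^2 - 4.56*x - 0.57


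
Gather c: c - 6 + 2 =c - 4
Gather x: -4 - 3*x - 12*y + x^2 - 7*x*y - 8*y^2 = x^2 + x*(-7*y - 3) - 8*y^2 - 12*y - 4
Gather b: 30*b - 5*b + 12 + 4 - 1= 25*b + 15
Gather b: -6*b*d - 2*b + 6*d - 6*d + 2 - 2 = b*(-6*d - 2)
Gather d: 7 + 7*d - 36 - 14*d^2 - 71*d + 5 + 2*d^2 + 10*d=-12*d^2 - 54*d - 24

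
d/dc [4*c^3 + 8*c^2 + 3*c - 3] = 12*c^2 + 16*c + 3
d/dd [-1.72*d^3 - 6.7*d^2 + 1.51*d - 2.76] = -5.16*d^2 - 13.4*d + 1.51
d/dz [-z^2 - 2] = -2*z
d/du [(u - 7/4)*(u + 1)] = 2*u - 3/4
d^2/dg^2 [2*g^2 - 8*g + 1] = 4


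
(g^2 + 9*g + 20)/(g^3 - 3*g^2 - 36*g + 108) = (g^2 + 9*g + 20)/(g^3 - 3*g^2 - 36*g + 108)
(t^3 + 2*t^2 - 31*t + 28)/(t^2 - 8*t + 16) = (t^2 + 6*t - 7)/(t - 4)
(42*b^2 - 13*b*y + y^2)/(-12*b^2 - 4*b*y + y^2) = (-7*b + y)/(2*b + y)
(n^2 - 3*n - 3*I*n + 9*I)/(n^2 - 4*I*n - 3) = (n - 3)/(n - I)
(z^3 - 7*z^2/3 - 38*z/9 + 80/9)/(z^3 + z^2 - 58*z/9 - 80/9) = (3*z - 5)/(3*z + 5)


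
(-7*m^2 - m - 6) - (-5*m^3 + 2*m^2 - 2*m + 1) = 5*m^3 - 9*m^2 + m - 7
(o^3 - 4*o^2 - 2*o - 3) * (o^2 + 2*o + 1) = o^5 - 2*o^4 - 9*o^3 - 11*o^2 - 8*o - 3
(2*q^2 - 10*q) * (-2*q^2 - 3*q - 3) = -4*q^4 + 14*q^3 + 24*q^2 + 30*q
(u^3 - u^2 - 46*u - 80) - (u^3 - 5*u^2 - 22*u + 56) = 4*u^2 - 24*u - 136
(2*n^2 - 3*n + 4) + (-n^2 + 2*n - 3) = n^2 - n + 1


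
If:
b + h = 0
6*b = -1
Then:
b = -1/6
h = 1/6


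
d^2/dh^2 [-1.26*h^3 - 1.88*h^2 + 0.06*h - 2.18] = -7.56*h - 3.76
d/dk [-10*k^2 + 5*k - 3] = 5 - 20*k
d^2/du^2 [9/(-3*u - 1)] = -162/(3*u + 1)^3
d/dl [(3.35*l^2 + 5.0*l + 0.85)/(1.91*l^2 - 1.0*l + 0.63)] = (-12.9*l^2 + 0.974*l + 4.0)/(3.6481*l^4 - 3.82*l^3 + 3.4066*l^2 - 1.26*l + 0.3969)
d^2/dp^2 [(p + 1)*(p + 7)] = 2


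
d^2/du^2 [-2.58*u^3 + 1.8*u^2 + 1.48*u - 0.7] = 3.6 - 15.48*u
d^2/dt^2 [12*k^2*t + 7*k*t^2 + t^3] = 14*k + 6*t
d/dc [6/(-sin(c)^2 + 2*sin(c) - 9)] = 12*(sin(c) - 1)*cos(c)/(sin(c)^2 - 2*sin(c) + 9)^2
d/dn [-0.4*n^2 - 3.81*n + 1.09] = -0.8*n - 3.81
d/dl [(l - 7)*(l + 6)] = 2*l - 1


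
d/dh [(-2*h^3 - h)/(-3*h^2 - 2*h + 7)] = (6*h^4 + 8*h^3 - 45*h^2 - 7)/(9*h^4 + 12*h^3 - 38*h^2 - 28*h + 49)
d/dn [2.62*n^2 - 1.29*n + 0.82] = 5.24*n - 1.29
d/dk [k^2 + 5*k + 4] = 2*k + 5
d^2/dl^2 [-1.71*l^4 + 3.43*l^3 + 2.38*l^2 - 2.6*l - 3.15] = -20.52*l^2 + 20.58*l + 4.76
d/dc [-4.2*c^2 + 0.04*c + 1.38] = 0.04 - 8.4*c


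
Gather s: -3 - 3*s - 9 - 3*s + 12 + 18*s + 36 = 12*s + 36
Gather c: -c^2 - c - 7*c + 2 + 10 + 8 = -c^2 - 8*c + 20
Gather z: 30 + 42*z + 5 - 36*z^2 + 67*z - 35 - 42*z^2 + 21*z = -78*z^2 + 130*z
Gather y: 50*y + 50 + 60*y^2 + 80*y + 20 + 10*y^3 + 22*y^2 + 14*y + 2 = 10*y^3 + 82*y^2 + 144*y + 72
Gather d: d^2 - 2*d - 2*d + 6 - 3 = d^2 - 4*d + 3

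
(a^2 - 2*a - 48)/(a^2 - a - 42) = (a - 8)/(a - 7)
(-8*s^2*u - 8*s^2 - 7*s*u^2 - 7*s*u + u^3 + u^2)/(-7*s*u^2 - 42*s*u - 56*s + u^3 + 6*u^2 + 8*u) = (8*s^2*u + 8*s^2 + 7*s*u^2 + 7*s*u - u^3 - u^2)/(7*s*u^2 + 42*s*u + 56*s - u^3 - 6*u^2 - 8*u)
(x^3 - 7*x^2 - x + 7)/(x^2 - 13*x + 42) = (x^2 - 1)/(x - 6)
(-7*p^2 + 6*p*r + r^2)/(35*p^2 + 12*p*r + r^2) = (-p + r)/(5*p + r)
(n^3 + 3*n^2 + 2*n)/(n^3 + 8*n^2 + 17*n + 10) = n/(n + 5)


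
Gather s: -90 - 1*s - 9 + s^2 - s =s^2 - 2*s - 99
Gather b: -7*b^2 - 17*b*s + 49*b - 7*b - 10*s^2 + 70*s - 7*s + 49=-7*b^2 + b*(42 - 17*s) - 10*s^2 + 63*s + 49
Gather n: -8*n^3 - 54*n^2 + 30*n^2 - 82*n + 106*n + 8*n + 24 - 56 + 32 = -8*n^3 - 24*n^2 + 32*n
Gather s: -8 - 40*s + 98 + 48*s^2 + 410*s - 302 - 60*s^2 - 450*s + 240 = -12*s^2 - 80*s + 28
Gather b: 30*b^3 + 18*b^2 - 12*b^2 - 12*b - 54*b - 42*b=30*b^3 + 6*b^2 - 108*b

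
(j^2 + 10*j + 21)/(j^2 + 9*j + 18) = (j + 7)/(j + 6)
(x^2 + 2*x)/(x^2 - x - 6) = x/(x - 3)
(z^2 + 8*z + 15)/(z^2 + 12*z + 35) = (z + 3)/(z + 7)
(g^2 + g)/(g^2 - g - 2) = g/(g - 2)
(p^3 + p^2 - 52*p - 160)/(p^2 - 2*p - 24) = (p^2 - 3*p - 40)/(p - 6)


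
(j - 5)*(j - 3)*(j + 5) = j^3 - 3*j^2 - 25*j + 75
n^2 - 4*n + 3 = (n - 3)*(n - 1)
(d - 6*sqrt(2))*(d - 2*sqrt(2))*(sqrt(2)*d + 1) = sqrt(2)*d^3 - 15*d^2 + 16*sqrt(2)*d + 24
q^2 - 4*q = q*(q - 4)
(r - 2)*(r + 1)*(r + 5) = r^3 + 4*r^2 - 7*r - 10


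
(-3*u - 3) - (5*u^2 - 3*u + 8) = -5*u^2 - 11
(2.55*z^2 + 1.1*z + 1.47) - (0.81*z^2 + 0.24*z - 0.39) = 1.74*z^2 + 0.86*z + 1.86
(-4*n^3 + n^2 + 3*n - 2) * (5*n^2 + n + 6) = -20*n^5 + n^4 - 8*n^3 - n^2 + 16*n - 12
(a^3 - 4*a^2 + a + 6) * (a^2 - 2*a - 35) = a^5 - 6*a^4 - 26*a^3 + 144*a^2 - 47*a - 210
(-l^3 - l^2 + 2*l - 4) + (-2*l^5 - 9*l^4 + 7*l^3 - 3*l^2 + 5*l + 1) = -2*l^5 - 9*l^4 + 6*l^3 - 4*l^2 + 7*l - 3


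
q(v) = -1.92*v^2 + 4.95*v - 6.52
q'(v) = 4.95 - 3.84*v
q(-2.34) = -28.62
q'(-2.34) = 13.94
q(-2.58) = -32.07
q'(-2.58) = 14.86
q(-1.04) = -13.74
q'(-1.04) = 8.94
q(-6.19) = -110.73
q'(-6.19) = 28.72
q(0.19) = -5.65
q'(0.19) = 4.22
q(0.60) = -4.24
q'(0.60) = 2.65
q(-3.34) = -44.47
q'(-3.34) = 17.78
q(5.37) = -35.31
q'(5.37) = -15.67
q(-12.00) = -342.40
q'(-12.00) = 51.03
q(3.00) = -8.95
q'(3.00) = -6.57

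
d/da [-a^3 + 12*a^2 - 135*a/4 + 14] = -3*a^2 + 24*a - 135/4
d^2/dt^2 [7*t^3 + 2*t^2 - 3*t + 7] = 42*t + 4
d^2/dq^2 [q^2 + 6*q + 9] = 2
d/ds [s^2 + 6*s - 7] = 2*s + 6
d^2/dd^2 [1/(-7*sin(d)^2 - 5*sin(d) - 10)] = (196*sin(d)^4 + 105*sin(d)^3 - 549*sin(d)^2 - 260*sin(d) + 90)/(7*sin(d)^2 + 5*sin(d) + 10)^3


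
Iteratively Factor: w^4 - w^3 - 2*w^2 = (w)*(w^3 - w^2 - 2*w) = w*(w - 2)*(w^2 + w) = w^2*(w - 2)*(w + 1)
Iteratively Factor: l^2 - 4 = (l + 2)*(l - 2)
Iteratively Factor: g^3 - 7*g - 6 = (g + 1)*(g^2 - g - 6) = (g + 1)*(g + 2)*(g - 3)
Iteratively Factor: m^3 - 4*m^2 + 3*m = (m - 3)*(m^2 - m) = m*(m - 3)*(m - 1)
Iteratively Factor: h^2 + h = (h + 1)*(h)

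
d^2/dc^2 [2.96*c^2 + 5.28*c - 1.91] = 5.92000000000000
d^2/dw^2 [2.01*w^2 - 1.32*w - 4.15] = 4.02000000000000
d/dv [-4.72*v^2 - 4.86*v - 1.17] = -9.44*v - 4.86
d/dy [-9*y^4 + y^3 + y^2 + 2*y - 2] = -36*y^3 + 3*y^2 + 2*y + 2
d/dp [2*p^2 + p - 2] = 4*p + 1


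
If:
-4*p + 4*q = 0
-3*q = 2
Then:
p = -2/3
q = -2/3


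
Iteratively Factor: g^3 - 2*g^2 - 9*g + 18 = (g + 3)*(g^2 - 5*g + 6) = (g - 2)*(g + 3)*(g - 3)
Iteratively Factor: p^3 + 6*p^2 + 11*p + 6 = (p + 3)*(p^2 + 3*p + 2) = (p + 1)*(p + 3)*(p + 2)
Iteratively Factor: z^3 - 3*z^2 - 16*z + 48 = (z - 4)*(z^2 + z - 12) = (z - 4)*(z - 3)*(z + 4)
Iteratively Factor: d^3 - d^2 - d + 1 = (d + 1)*(d^2 - 2*d + 1) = (d - 1)*(d + 1)*(d - 1)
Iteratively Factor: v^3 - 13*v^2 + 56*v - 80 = (v - 4)*(v^2 - 9*v + 20) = (v - 4)^2*(v - 5)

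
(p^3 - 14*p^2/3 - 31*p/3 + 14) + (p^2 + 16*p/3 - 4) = p^3 - 11*p^2/3 - 5*p + 10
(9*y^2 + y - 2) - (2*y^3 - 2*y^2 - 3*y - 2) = -2*y^3 + 11*y^2 + 4*y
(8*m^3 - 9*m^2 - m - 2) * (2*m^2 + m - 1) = 16*m^5 - 10*m^4 - 19*m^3 + 4*m^2 - m + 2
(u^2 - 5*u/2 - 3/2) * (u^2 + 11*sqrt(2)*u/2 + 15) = u^4 - 5*u^3/2 + 11*sqrt(2)*u^3/2 - 55*sqrt(2)*u^2/4 + 27*u^2/2 - 75*u/2 - 33*sqrt(2)*u/4 - 45/2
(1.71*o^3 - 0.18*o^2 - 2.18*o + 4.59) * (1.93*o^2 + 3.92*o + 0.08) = 3.3003*o^5 + 6.3558*o^4 - 4.7762*o^3 + 0.298699999999998*o^2 + 17.8184*o + 0.3672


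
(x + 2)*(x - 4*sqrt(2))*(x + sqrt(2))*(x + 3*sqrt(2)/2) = x^4 - 3*sqrt(2)*x^3/2 + 2*x^3 - 17*x^2 - 3*sqrt(2)*x^2 - 34*x - 12*sqrt(2)*x - 24*sqrt(2)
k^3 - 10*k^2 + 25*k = k*(k - 5)^2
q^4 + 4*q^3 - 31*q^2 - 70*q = q*(q - 5)*(q + 2)*(q + 7)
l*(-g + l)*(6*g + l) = -6*g^2*l + 5*g*l^2 + l^3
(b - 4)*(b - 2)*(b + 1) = b^3 - 5*b^2 + 2*b + 8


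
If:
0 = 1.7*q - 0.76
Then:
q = 0.45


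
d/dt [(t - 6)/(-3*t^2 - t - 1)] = (-3*t^2 - t + (t - 6)*(6*t + 1) - 1)/(3*t^2 + t + 1)^2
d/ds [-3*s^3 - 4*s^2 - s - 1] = -9*s^2 - 8*s - 1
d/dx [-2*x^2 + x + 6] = 1 - 4*x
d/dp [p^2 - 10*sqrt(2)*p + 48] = 2*p - 10*sqrt(2)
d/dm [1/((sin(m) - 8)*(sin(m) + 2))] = 2*(3 - sin(m))*cos(m)/((sin(m) - 8)^2*(sin(m) + 2)^2)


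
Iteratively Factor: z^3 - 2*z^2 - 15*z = (z - 5)*(z^2 + 3*z) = z*(z - 5)*(z + 3)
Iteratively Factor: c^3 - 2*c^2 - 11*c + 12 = (c + 3)*(c^2 - 5*c + 4) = (c - 4)*(c + 3)*(c - 1)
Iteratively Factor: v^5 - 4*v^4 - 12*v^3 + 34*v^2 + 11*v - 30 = (v - 2)*(v^4 - 2*v^3 - 16*v^2 + 2*v + 15) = (v - 2)*(v + 1)*(v^3 - 3*v^2 - 13*v + 15) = (v - 2)*(v + 1)*(v + 3)*(v^2 - 6*v + 5) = (v - 5)*(v - 2)*(v + 1)*(v + 3)*(v - 1)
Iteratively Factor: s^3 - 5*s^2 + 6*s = (s)*(s^2 - 5*s + 6) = s*(s - 3)*(s - 2)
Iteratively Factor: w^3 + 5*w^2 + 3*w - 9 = (w + 3)*(w^2 + 2*w - 3) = (w - 1)*(w + 3)*(w + 3)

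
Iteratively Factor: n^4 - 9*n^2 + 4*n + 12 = (n - 2)*(n^3 + 2*n^2 - 5*n - 6) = (n - 2)*(n + 3)*(n^2 - n - 2) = (n - 2)^2*(n + 3)*(n + 1)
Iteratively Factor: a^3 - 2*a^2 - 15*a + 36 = (a + 4)*(a^2 - 6*a + 9) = (a - 3)*(a + 4)*(a - 3)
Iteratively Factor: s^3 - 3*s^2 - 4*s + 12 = (s - 3)*(s^2 - 4) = (s - 3)*(s - 2)*(s + 2)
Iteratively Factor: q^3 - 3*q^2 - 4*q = (q - 4)*(q^2 + q) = q*(q - 4)*(q + 1)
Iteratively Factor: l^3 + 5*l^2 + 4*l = (l)*(l^2 + 5*l + 4) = l*(l + 1)*(l + 4)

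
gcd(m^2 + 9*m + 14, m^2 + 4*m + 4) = m + 2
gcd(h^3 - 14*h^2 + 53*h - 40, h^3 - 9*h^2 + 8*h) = h^2 - 9*h + 8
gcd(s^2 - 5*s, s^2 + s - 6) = 1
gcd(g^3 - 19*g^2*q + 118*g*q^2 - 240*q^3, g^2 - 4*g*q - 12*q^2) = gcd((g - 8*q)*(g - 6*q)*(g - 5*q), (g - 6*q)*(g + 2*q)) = -g + 6*q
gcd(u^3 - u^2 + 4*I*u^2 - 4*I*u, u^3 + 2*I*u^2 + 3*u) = u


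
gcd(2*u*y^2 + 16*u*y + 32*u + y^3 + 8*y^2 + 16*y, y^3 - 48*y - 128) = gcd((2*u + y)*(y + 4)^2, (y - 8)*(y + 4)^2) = y^2 + 8*y + 16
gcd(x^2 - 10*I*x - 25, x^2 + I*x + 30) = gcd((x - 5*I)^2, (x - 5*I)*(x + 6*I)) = x - 5*I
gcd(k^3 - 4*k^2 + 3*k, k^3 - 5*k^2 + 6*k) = k^2 - 3*k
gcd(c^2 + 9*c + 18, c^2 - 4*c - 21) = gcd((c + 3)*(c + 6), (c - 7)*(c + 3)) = c + 3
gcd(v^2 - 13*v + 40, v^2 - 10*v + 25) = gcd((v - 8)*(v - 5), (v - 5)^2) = v - 5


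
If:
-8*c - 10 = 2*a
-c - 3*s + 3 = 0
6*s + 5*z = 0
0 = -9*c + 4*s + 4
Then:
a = -251/31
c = 24/31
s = 23/31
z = -138/155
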